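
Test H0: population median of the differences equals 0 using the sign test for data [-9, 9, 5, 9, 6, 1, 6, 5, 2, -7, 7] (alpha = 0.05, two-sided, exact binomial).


Step 1: Discard zero differences. Original n = 11; n_eff = number of nonzero differences = 11.
Nonzero differences (with sign): -9, +9, +5, +9, +6, +1, +6, +5, +2, -7, +7
Step 2: Count signs: positive = 9, negative = 2.
Step 3: Under H0: P(positive) = 0.5, so the number of positives S ~ Bin(11, 0.5).
Step 4: Two-sided exact p-value = sum of Bin(11,0.5) probabilities at or below the observed probability = 0.065430.
Step 5: alpha = 0.05. fail to reject H0.

n_eff = 11, pos = 9, neg = 2, p = 0.065430, fail to reject H0.


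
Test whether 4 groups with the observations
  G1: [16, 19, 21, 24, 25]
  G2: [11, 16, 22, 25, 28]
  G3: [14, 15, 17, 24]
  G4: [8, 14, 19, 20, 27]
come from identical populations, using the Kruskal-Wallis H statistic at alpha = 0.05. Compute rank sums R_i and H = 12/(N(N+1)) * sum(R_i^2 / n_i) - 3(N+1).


Step 1: Combine all N = 19 observations and assign midranks.
sorted (value, group, rank): (8,G4,1), (11,G2,2), (14,G3,3.5), (14,G4,3.5), (15,G3,5), (16,G1,6.5), (16,G2,6.5), (17,G3,8), (19,G1,9.5), (19,G4,9.5), (20,G4,11), (21,G1,12), (22,G2,13), (24,G1,14.5), (24,G3,14.5), (25,G1,16.5), (25,G2,16.5), (27,G4,18), (28,G2,19)
Step 2: Sum ranks within each group.
R_1 = 59 (n_1 = 5)
R_2 = 57 (n_2 = 5)
R_3 = 31 (n_3 = 4)
R_4 = 43 (n_4 = 5)
Step 3: H = 12/(N(N+1)) * sum(R_i^2/n_i) - 3(N+1)
     = 12/(19*20) * (59^2/5 + 57^2/5 + 31^2/4 + 43^2/5) - 3*20
     = 0.031579 * 1956.05 - 60
     = 1.770000.
Step 4: Ties present; correction factor C = 1 - 30/(19^3 - 19) = 0.995614. Corrected H = 1.770000 / 0.995614 = 1.777797.
Step 5: Under H0, H ~ chi^2(3); p-value = 0.619778.
Step 6: alpha = 0.05. fail to reject H0.

H = 1.7778, df = 3, p = 0.619778, fail to reject H0.


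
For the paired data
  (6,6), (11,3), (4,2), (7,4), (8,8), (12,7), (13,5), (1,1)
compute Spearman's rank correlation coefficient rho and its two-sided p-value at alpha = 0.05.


Step 1: Rank x and y separately (midranks; no ties here).
rank(x): 6->3, 11->6, 4->2, 7->4, 8->5, 12->7, 13->8, 1->1
rank(y): 6->6, 3->3, 2->2, 4->4, 8->8, 7->7, 5->5, 1->1
Step 2: d_i = R_x(i) - R_y(i); compute d_i^2.
  (3-6)^2=9, (6-3)^2=9, (2-2)^2=0, (4-4)^2=0, (5-8)^2=9, (7-7)^2=0, (8-5)^2=9, (1-1)^2=0
sum(d^2) = 36.
Step 3: rho = 1 - 6*36 / (8*(8^2 - 1)) = 1 - 216/504 = 0.571429.
Step 4: Under H0, t = rho * sqrt((n-2)/(1-rho^2)) = 1.7056 ~ t(6).
Step 5: Two-sided p-value from the t-distribution with 6 df = 0.138960.
Step 6: alpha = 0.05. fail to reject H0.

rho = 0.5714, p = 0.138960, fail to reject H0 at alpha = 0.05.


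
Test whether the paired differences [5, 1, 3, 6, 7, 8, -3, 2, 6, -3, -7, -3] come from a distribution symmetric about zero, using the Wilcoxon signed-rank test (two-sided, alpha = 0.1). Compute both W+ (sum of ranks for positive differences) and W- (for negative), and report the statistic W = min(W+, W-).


Step 1: Drop any zero differences (none here) and take |d_i|.
|d| = [5, 1, 3, 6, 7, 8, 3, 2, 6, 3, 7, 3]
Step 2: Midrank |d_i| (ties get averaged ranks).
ranks: |5|->7, |1|->1, |3|->4.5, |6|->8.5, |7|->10.5, |8|->12, |3|->4.5, |2|->2, |6|->8.5, |3|->4.5, |7|->10.5, |3|->4.5
Step 3: Attach original signs; sum ranks with positive sign and with negative sign.
W+ = 7 + 1 + 4.5 + 8.5 + 10.5 + 12 + 2 + 8.5 = 54
W- = 4.5 + 4.5 + 10.5 + 4.5 = 24
(Check: W+ + W- = 78 should equal n(n+1)/2 = 78.)
Step 4: Test statistic W = min(W+, W-) = 24.
Step 5: Ties in |d|, so use the tie-corrected normal approximation.
        E[W] = n(n+1)/4 = 12*13/4 = 39.
        Tie groups: |d|=3 (t=4), |d|=6 (t=2), |d|=7 (t=2); sum(t^3 - t) = 72.
        Var[W] = n(n+1)(2n+1)/24 - sum(t^3-t)/48 = 3900/24 - 72/48 = 161.
        z = (W - E[W]) / sqrt(Var[W]) = (24 - 39) / 12.6886 = -1.1822.
        Two-sided p = 2*Phi(z) = 0.237140.
Step 6: alpha = 0.1. fail to reject H0.

W+ = 54, W- = 24, W = min = 24, p = 0.237140, fail to reject H0.


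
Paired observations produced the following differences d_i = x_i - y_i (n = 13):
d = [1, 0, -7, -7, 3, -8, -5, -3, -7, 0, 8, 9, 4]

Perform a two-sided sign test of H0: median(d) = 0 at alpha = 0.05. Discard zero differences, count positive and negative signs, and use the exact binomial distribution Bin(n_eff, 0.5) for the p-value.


Step 1: Discard zero differences. Original n = 13; n_eff = number of nonzero differences = 11.
Nonzero differences (with sign): +1, -7, -7, +3, -8, -5, -3, -7, +8, +9, +4
Step 2: Count signs: positive = 5, negative = 6.
Step 3: Under H0: P(positive) = 0.5, so the number of positives S ~ Bin(11, 0.5).
Step 4: Two-sided exact p-value = sum of Bin(11,0.5) probabilities at or below the observed probability = 1.000000.
Step 5: alpha = 0.05. fail to reject H0.

n_eff = 11, pos = 5, neg = 6, p = 1.000000, fail to reject H0.


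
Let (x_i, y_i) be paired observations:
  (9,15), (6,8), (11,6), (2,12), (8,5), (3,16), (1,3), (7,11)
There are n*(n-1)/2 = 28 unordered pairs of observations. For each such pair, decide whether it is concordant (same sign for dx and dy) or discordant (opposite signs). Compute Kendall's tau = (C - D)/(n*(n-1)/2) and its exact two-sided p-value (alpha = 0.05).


Step 1: Enumerate the 28 unordered pairs (i,j) with i<j and classify each by sign(x_j-x_i) * sign(y_j-y_i).
  (1,2):dx=-3,dy=-7->C; (1,3):dx=+2,dy=-9->D; (1,4):dx=-7,dy=-3->C; (1,5):dx=-1,dy=-10->C
  (1,6):dx=-6,dy=+1->D; (1,7):dx=-8,dy=-12->C; (1,8):dx=-2,dy=-4->C; (2,3):dx=+5,dy=-2->D
  (2,4):dx=-4,dy=+4->D; (2,5):dx=+2,dy=-3->D; (2,6):dx=-3,dy=+8->D; (2,7):dx=-5,dy=-5->C
  (2,8):dx=+1,dy=+3->C; (3,4):dx=-9,dy=+6->D; (3,5):dx=-3,dy=-1->C; (3,6):dx=-8,dy=+10->D
  (3,7):dx=-10,dy=-3->C; (3,8):dx=-4,dy=+5->D; (4,5):dx=+6,dy=-7->D; (4,6):dx=+1,dy=+4->C
  (4,7):dx=-1,dy=-9->C; (4,8):dx=+5,dy=-1->D; (5,6):dx=-5,dy=+11->D; (5,7):dx=-7,dy=-2->C
  (5,8):dx=-1,dy=+6->D; (6,7):dx=-2,dy=-13->C; (6,8):dx=+4,dy=-5->D; (7,8):dx=+6,dy=+8->C
Step 2: C = 14, D = 14, total pairs = 28.
Step 3: tau = (C - D)/(n(n-1)/2) = (14 - 14)/28 = 0.000000.
Step 4: Exact two-sided p-value (enumerate n! = 40320 permutations of y under H0): p = 1.000000.
Step 5: alpha = 0.05. fail to reject H0.

tau_b = 0.0000 (C=14, D=14), p = 1.000000, fail to reject H0.


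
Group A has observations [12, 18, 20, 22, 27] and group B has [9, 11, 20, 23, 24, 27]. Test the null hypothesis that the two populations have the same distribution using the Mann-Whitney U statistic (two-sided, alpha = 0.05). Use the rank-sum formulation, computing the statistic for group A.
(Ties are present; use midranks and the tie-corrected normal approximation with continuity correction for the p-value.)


Step 1: Combine and sort all 11 observations; assign midranks.
sorted (value, group): (9,Y), (11,Y), (12,X), (18,X), (20,X), (20,Y), (22,X), (23,Y), (24,Y), (27,X), (27,Y)
ranks: 9->1, 11->2, 12->3, 18->4, 20->5.5, 20->5.5, 22->7, 23->8, 24->9, 27->10.5, 27->10.5
Step 2: Rank sum for X: R1 = 3 + 4 + 5.5 + 7 + 10.5 = 30.
Step 3: U_X = R1 - n1(n1+1)/2 = 30 - 5*6/2 = 30 - 15 = 15.
       U_Y = n1*n2 - U_X = 30 - 15 = 15.
Step 4: Ties are present, so use the tie-corrected normal approximation (with continuity correction) for the p-value.
Step 5: p-value = 1.000000; compare to alpha = 0.05. fail to reject H0.

U_X = 15, p = 1.000000, fail to reject H0 at alpha = 0.05.


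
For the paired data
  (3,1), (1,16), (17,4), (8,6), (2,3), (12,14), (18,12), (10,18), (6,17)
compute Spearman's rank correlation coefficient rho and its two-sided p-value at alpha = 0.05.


Step 1: Rank x and y separately (midranks; no ties here).
rank(x): 3->3, 1->1, 17->8, 8->5, 2->2, 12->7, 18->9, 10->6, 6->4
rank(y): 1->1, 16->7, 4->3, 6->4, 3->2, 14->6, 12->5, 18->9, 17->8
Step 2: d_i = R_x(i) - R_y(i); compute d_i^2.
  (3-1)^2=4, (1-7)^2=36, (8-3)^2=25, (5-4)^2=1, (2-2)^2=0, (7-6)^2=1, (9-5)^2=16, (6-9)^2=9, (4-8)^2=16
sum(d^2) = 108.
Step 3: rho = 1 - 6*108 / (9*(9^2 - 1)) = 1 - 648/720 = 0.100000.
Step 4: Under H0, t = rho * sqrt((n-2)/(1-rho^2)) = 0.2659 ~ t(7).
Step 5: Two-sided p-value from the t-distribution with 7 df = 0.797972.
Step 6: alpha = 0.05. fail to reject H0.

rho = 0.1000, p = 0.797972, fail to reject H0 at alpha = 0.05.


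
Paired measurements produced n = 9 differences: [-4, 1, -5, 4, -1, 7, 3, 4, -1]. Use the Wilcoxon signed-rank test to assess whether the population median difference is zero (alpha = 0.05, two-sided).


Step 1: Drop any zero differences (none here) and take |d_i|.
|d| = [4, 1, 5, 4, 1, 7, 3, 4, 1]
Step 2: Midrank |d_i| (ties get averaged ranks).
ranks: |4|->6, |1|->2, |5|->8, |4|->6, |1|->2, |7|->9, |3|->4, |4|->6, |1|->2
Step 3: Attach original signs; sum ranks with positive sign and with negative sign.
W+ = 2 + 6 + 9 + 4 + 6 = 27
W- = 6 + 8 + 2 + 2 = 18
(Check: W+ + W- = 45 should equal n(n+1)/2 = 45.)
Step 4: Test statistic W = min(W+, W-) = 18.
Step 5: Ties in |d|, so use the tie-corrected normal approximation.
        E[W] = n(n+1)/4 = 9*10/4 = 22.5.
        Tie groups: |d|=1 (t=3), |d|=4 (t=3); sum(t^3 - t) = 48.
        Var[W] = n(n+1)(2n+1)/24 - sum(t^3-t)/48 = 1710/24 - 48/48 = 70.25.
        z = (W - E[W]) / sqrt(Var[W]) = (18 - 22.5) / 8.3815 = -0.5369.
        Two-sided p = 2*Phi(z) = 0.591340.
Step 6: alpha = 0.05. fail to reject H0.

W+ = 27, W- = 18, W = min = 18, p = 0.591340, fail to reject H0.


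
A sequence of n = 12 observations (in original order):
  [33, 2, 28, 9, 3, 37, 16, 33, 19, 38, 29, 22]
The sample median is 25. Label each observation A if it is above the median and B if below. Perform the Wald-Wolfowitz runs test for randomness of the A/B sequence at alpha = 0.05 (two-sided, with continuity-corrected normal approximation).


Step 1: Compute median = 25; label A = above, B = below.
Labels in order: ABABBABABAAB  (n_A = 6, n_B = 6)
Step 2: Count runs R = 10.
Step 3: Under H0 (random ordering), E[R] = 2*n_A*n_B/(n_A+n_B) + 1 = 2*6*6/12 + 1 = 7.0000.
        Var[R] = 2*n_A*n_B*(2*n_A*n_B - n_A - n_B) / ((n_A+n_B)^2 * (n_A+n_B-1)) = 4320/1584 = 2.7273.
        SD[R] = 1.6514.
Step 4: Continuity-corrected z = (R - 0.5 - E[R]) / SD[R] = (10 - 0.5 - 7.0000) / 1.6514 = 1.5138.
Step 5: Two-sided p-value via normal approximation = 2*(1 - Phi(|z|)) = 0.130070.
Step 6: alpha = 0.05. fail to reject H0.

R = 10, z = 1.5138, p = 0.130070, fail to reject H0.


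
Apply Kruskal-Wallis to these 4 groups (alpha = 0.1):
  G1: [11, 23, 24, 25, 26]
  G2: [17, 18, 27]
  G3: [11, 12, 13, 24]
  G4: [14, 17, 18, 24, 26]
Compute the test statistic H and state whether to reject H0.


Step 1: Combine all N = 17 observations and assign midranks.
sorted (value, group, rank): (11,G1,1.5), (11,G3,1.5), (12,G3,3), (13,G3,4), (14,G4,5), (17,G2,6.5), (17,G4,6.5), (18,G2,8.5), (18,G4,8.5), (23,G1,10), (24,G1,12), (24,G3,12), (24,G4,12), (25,G1,14), (26,G1,15.5), (26,G4,15.5), (27,G2,17)
Step 2: Sum ranks within each group.
R_1 = 53 (n_1 = 5)
R_2 = 32 (n_2 = 3)
R_3 = 20.5 (n_3 = 4)
R_4 = 47.5 (n_4 = 5)
Step 3: H = 12/(N(N+1)) * sum(R_i^2/n_i) - 3(N+1)
     = 12/(17*18) * (53^2/5 + 32^2/3 + 20.5^2/4 + 47.5^2/5) - 3*18
     = 0.039216 * 1459.45 - 54
     = 3.233170.
Step 4: Ties present; correction factor C = 1 - 48/(17^3 - 17) = 0.990196. Corrected H = 3.233170 / 0.990196 = 3.265182.
Step 5: Under H0, H ~ chi^2(3); p-value = 0.352518.
Step 6: alpha = 0.1. fail to reject H0.

H = 3.2652, df = 3, p = 0.352518, fail to reject H0.


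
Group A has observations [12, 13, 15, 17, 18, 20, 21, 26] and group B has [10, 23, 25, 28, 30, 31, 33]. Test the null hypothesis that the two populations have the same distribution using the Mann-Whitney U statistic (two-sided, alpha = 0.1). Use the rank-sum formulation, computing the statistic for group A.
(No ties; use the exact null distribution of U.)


Step 1: Combine and sort all 15 observations; assign midranks.
sorted (value, group): (10,Y), (12,X), (13,X), (15,X), (17,X), (18,X), (20,X), (21,X), (23,Y), (25,Y), (26,X), (28,Y), (30,Y), (31,Y), (33,Y)
ranks: 10->1, 12->2, 13->3, 15->4, 17->5, 18->6, 20->7, 21->8, 23->9, 25->10, 26->11, 28->12, 30->13, 31->14, 33->15
Step 2: Rank sum for X: R1 = 2 + 3 + 4 + 5 + 6 + 7 + 8 + 11 = 46.
Step 3: U_X = R1 - n1(n1+1)/2 = 46 - 8*9/2 = 46 - 36 = 10.
       U_Y = n1*n2 - U_X = 56 - 10 = 46.
Step 4: No ties, so the exact null distribution of U (based on enumerating the C(15,8) = 6435 equally likely rank assignments) gives the two-sided p-value.
Step 5: p-value = 0.040093; compare to alpha = 0.1. reject H0.

U_X = 10, p = 0.040093, reject H0 at alpha = 0.1.


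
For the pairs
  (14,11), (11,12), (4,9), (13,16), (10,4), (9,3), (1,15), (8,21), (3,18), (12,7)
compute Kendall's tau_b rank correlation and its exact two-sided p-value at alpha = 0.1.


Step 1: Enumerate the 45 unordered pairs (i,j) with i<j and classify each by sign(x_j-x_i) * sign(y_j-y_i).
  (1,2):dx=-3,dy=+1->D; (1,3):dx=-10,dy=-2->C; (1,4):dx=-1,dy=+5->D; (1,5):dx=-4,dy=-7->C
  (1,6):dx=-5,dy=-8->C; (1,7):dx=-13,dy=+4->D; (1,8):dx=-6,dy=+10->D; (1,9):dx=-11,dy=+7->D
  (1,10):dx=-2,dy=-4->C; (2,3):dx=-7,dy=-3->C; (2,4):dx=+2,dy=+4->C; (2,5):dx=-1,dy=-8->C
  (2,6):dx=-2,dy=-9->C; (2,7):dx=-10,dy=+3->D; (2,8):dx=-3,dy=+9->D; (2,9):dx=-8,dy=+6->D
  (2,10):dx=+1,dy=-5->D; (3,4):dx=+9,dy=+7->C; (3,5):dx=+6,dy=-5->D; (3,6):dx=+5,dy=-6->D
  (3,7):dx=-3,dy=+6->D; (3,8):dx=+4,dy=+12->C; (3,9):dx=-1,dy=+9->D; (3,10):dx=+8,dy=-2->D
  (4,5):dx=-3,dy=-12->C; (4,6):dx=-4,dy=-13->C; (4,7):dx=-12,dy=-1->C; (4,8):dx=-5,dy=+5->D
  (4,9):dx=-10,dy=+2->D; (4,10):dx=-1,dy=-9->C; (5,6):dx=-1,dy=-1->C; (5,7):dx=-9,dy=+11->D
  (5,8):dx=-2,dy=+17->D; (5,9):dx=-7,dy=+14->D; (5,10):dx=+2,dy=+3->C; (6,7):dx=-8,dy=+12->D
  (6,8):dx=-1,dy=+18->D; (6,9):dx=-6,dy=+15->D; (6,10):dx=+3,dy=+4->C; (7,8):dx=+7,dy=+6->C
  (7,9):dx=+2,dy=+3->C; (7,10):dx=+11,dy=-8->D; (8,9):dx=-5,dy=-3->C; (8,10):dx=+4,dy=-14->D
  (9,10):dx=+9,dy=-11->D
Step 2: C = 20, D = 25, total pairs = 45.
Step 3: tau = (C - D)/(n(n-1)/2) = (20 - 25)/45 = -0.111111.
Step 4: Exact two-sided p-value (enumerate n! = 3628800 permutations of y under H0): p = 0.727490.
Step 5: alpha = 0.1. fail to reject H0.

tau_b = -0.1111 (C=20, D=25), p = 0.727490, fail to reject H0.


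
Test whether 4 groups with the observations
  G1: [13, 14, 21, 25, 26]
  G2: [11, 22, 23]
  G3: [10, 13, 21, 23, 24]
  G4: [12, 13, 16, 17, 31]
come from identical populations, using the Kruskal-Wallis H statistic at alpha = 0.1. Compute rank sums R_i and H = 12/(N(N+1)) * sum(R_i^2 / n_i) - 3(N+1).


Step 1: Combine all N = 18 observations and assign midranks.
sorted (value, group, rank): (10,G3,1), (11,G2,2), (12,G4,3), (13,G1,5), (13,G3,5), (13,G4,5), (14,G1,7), (16,G4,8), (17,G4,9), (21,G1,10.5), (21,G3,10.5), (22,G2,12), (23,G2,13.5), (23,G3,13.5), (24,G3,15), (25,G1,16), (26,G1,17), (31,G4,18)
Step 2: Sum ranks within each group.
R_1 = 55.5 (n_1 = 5)
R_2 = 27.5 (n_2 = 3)
R_3 = 45 (n_3 = 5)
R_4 = 43 (n_4 = 5)
Step 3: H = 12/(N(N+1)) * sum(R_i^2/n_i) - 3(N+1)
     = 12/(18*19) * (55.5^2/5 + 27.5^2/3 + 45^2/5 + 43^2/5) - 3*19
     = 0.035088 * 1642.93 - 57
     = 0.646784.
Step 4: Ties present; correction factor C = 1 - 36/(18^3 - 18) = 0.993808. Corrected H = 0.646784 / 0.993808 = 0.650813.
Step 5: Under H0, H ~ chi^2(3); p-value = 0.884707.
Step 6: alpha = 0.1. fail to reject H0.

H = 0.6508, df = 3, p = 0.884707, fail to reject H0.


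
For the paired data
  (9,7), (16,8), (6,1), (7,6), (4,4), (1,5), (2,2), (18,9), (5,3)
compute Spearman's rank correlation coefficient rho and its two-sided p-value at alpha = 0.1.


Step 1: Rank x and y separately (midranks; no ties here).
rank(x): 9->7, 16->8, 6->5, 7->6, 4->3, 1->1, 2->2, 18->9, 5->4
rank(y): 7->7, 8->8, 1->1, 6->6, 4->4, 5->5, 2->2, 9->9, 3->3
Step 2: d_i = R_x(i) - R_y(i); compute d_i^2.
  (7-7)^2=0, (8-8)^2=0, (5-1)^2=16, (6-6)^2=0, (3-4)^2=1, (1-5)^2=16, (2-2)^2=0, (9-9)^2=0, (4-3)^2=1
sum(d^2) = 34.
Step 3: rho = 1 - 6*34 / (9*(9^2 - 1)) = 1 - 204/720 = 0.716667.
Step 4: Under H0, t = rho * sqrt((n-2)/(1-rho^2)) = 2.7188 ~ t(7).
Step 5: Two-sided p-value from the t-distribution with 7 df = 0.029818.
Step 6: alpha = 0.1. reject H0.

rho = 0.7167, p = 0.029818, reject H0 at alpha = 0.1.


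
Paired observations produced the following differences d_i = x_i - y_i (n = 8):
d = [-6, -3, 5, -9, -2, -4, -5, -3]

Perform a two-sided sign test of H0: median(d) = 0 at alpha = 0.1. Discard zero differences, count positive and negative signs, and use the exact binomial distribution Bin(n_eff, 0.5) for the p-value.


Step 1: Discard zero differences. Original n = 8; n_eff = number of nonzero differences = 8.
Nonzero differences (with sign): -6, -3, +5, -9, -2, -4, -5, -3
Step 2: Count signs: positive = 1, negative = 7.
Step 3: Under H0: P(positive) = 0.5, so the number of positives S ~ Bin(8, 0.5).
Step 4: Two-sided exact p-value = sum of Bin(8,0.5) probabilities at or below the observed probability = 0.070312.
Step 5: alpha = 0.1. reject H0.

n_eff = 8, pos = 1, neg = 7, p = 0.070312, reject H0.


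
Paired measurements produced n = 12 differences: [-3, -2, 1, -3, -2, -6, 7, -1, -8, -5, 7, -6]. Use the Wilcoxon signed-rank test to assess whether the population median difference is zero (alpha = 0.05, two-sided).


Step 1: Drop any zero differences (none here) and take |d_i|.
|d| = [3, 2, 1, 3, 2, 6, 7, 1, 8, 5, 7, 6]
Step 2: Midrank |d_i| (ties get averaged ranks).
ranks: |3|->5.5, |2|->3.5, |1|->1.5, |3|->5.5, |2|->3.5, |6|->8.5, |7|->10.5, |1|->1.5, |8|->12, |5|->7, |7|->10.5, |6|->8.5
Step 3: Attach original signs; sum ranks with positive sign and with negative sign.
W+ = 1.5 + 10.5 + 10.5 = 22.5
W- = 5.5 + 3.5 + 5.5 + 3.5 + 8.5 + 1.5 + 12 + 7 + 8.5 = 55.5
(Check: W+ + W- = 78 should equal n(n+1)/2 = 78.)
Step 4: Test statistic W = min(W+, W-) = 22.5.
Step 5: Ties in |d|, so use the tie-corrected normal approximation.
        E[W] = n(n+1)/4 = 12*13/4 = 39.
        Tie groups: |d|=1 (t=2), |d|=2 (t=2), |d|=3 (t=2), |d|=6 (t=2), |d|=7 (t=2); sum(t^3 - t) = 30.
        Var[W] = n(n+1)(2n+1)/24 - sum(t^3-t)/48 = 3900/24 - 30/48 = 161.875.
        z = (W - E[W]) / sqrt(Var[W]) = (22.5 - 39) / 12.7230 = -1.2969.
        Two-sided p = 2*Phi(z) = 0.194678.
Step 6: alpha = 0.05. fail to reject H0.

W+ = 22.5, W- = 55.5, W = min = 22.5, p = 0.194678, fail to reject H0.


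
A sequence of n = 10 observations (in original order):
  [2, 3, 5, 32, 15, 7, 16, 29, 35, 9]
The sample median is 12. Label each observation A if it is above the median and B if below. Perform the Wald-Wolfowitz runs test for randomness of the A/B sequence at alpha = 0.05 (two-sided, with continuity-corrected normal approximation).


Step 1: Compute median = 12; label A = above, B = below.
Labels in order: BBBAABAAAB  (n_A = 5, n_B = 5)
Step 2: Count runs R = 5.
Step 3: Under H0 (random ordering), E[R] = 2*n_A*n_B/(n_A+n_B) + 1 = 2*5*5/10 + 1 = 6.0000.
        Var[R] = 2*n_A*n_B*(2*n_A*n_B - n_A - n_B) / ((n_A+n_B)^2 * (n_A+n_B-1)) = 2000/900 = 2.2222.
        SD[R] = 1.4907.
Step 4: Continuity-corrected z = (R + 0.5 - E[R]) / SD[R] = (5 + 0.5 - 6.0000) / 1.4907 = -0.3354.
Step 5: Two-sided p-value via normal approximation = 2*(1 - Phi(|z|)) = 0.737316.
Step 6: alpha = 0.05. fail to reject H0.

R = 5, z = -0.3354, p = 0.737316, fail to reject H0.


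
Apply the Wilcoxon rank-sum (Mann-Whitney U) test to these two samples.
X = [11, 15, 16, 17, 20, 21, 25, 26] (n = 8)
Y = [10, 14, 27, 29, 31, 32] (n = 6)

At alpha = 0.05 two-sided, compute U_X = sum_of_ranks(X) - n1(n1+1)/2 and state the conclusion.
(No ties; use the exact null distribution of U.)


Step 1: Combine and sort all 14 observations; assign midranks.
sorted (value, group): (10,Y), (11,X), (14,Y), (15,X), (16,X), (17,X), (20,X), (21,X), (25,X), (26,X), (27,Y), (29,Y), (31,Y), (32,Y)
ranks: 10->1, 11->2, 14->3, 15->4, 16->5, 17->6, 20->7, 21->8, 25->9, 26->10, 27->11, 29->12, 31->13, 32->14
Step 2: Rank sum for X: R1 = 2 + 4 + 5 + 6 + 7 + 8 + 9 + 10 = 51.
Step 3: U_X = R1 - n1(n1+1)/2 = 51 - 8*9/2 = 51 - 36 = 15.
       U_Y = n1*n2 - U_X = 48 - 15 = 33.
Step 4: No ties, so the exact null distribution of U (based on enumerating the C(14,8) = 3003 equally likely rank assignments) gives the two-sided p-value.
Step 5: p-value = 0.282384; compare to alpha = 0.05. fail to reject H0.

U_X = 15, p = 0.282384, fail to reject H0 at alpha = 0.05.


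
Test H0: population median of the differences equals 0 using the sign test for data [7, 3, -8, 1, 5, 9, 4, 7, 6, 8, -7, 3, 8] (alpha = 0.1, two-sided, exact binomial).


Step 1: Discard zero differences. Original n = 13; n_eff = number of nonzero differences = 13.
Nonzero differences (with sign): +7, +3, -8, +1, +5, +9, +4, +7, +6, +8, -7, +3, +8
Step 2: Count signs: positive = 11, negative = 2.
Step 3: Under H0: P(positive) = 0.5, so the number of positives S ~ Bin(13, 0.5).
Step 4: Two-sided exact p-value = sum of Bin(13,0.5) probabilities at or below the observed probability = 0.022461.
Step 5: alpha = 0.1. reject H0.

n_eff = 13, pos = 11, neg = 2, p = 0.022461, reject H0.


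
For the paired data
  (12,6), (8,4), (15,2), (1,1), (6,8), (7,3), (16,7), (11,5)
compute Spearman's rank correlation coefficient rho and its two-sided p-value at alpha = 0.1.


Step 1: Rank x and y separately (midranks; no ties here).
rank(x): 12->6, 8->4, 15->7, 1->1, 6->2, 7->3, 16->8, 11->5
rank(y): 6->6, 4->4, 2->2, 1->1, 8->8, 3->3, 7->7, 5->5
Step 2: d_i = R_x(i) - R_y(i); compute d_i^2.
  (6-6)^2=0, (4-4)^2=0, (7-2)^2=25, (1-1)^2=0, (2-8)^2=36, (3-3)^2=0, (8-7)^2=1, (5-5)^2=0
sum(d^2) = 62.
Step 3: rho = 1 - 6*62 / (8*(8^2 - 1)) = 1 - 372/504 = 0.261905.
Step 4: Under H0, t = rho * sqrt((n-2)/(1-rho^2)) = 0.6647 ~ t(6).
Step 5: Two-sided p-value from the t-distribution with 6 df = 0.530923.
Step 6: alpha = 0.1. fail to reject H0.

rho = 0.2619, p = 0.530923, fail to reject H0 at alpha = 0.1.


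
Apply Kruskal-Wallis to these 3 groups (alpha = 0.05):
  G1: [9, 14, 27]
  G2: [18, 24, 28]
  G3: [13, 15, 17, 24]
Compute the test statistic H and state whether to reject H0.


Step 1: Combine all N = 10 observations and assign midranks.
sorted (value, group, rank): (9,G1,1), (13,G3,2), (14,G1,3), (15,G3,4), (17,G3,5), (18,G2,6), (24,G2,7.5), (24,G3,7.5), (27,G1,9), (28,G2,10)
Step 2: Sum ranks within each group.
R_1 = 13 (n_1 = 3)
R_2 = 23.5 (n_2 = 3)
R_3 = 18.5 (n_3 = 4)
Step 3: H = 12/(N(N+1)) * sum(R_i^2/n_i) - 3(N+1)
     = 12/(10*11) * (13^2/3 + 23.5^2/3 + 18.5^2/4) - 3*11
     = 0.109091 * 325.979 - 33
     = 2.561364.
Step 4: Ties present; correction factor C = 1 - 6/(10^3 - 10) = 0.993939. Corrected H = 2.561364 / 0.993939 = 2.576982.
Step 5: Under H0, H ~ chi^2(2); p-value = 0.275687.
Step 6: alpha = 0.05. fail to reject H0.

H = 2.5770, df = 2, p = 0.275687, fail to reject H0.


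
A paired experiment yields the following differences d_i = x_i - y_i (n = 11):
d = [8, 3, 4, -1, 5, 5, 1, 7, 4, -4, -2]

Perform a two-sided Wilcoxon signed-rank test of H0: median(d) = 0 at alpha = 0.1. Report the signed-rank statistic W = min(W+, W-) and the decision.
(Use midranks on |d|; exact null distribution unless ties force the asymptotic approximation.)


Step 1: Drop any zero differences (none here) and take |d_i|.
|d| = [8, 3, 4, 1, 5, 5, 1, 7, 4, 4, 2]
Step 2: Midrank |d_i| (ties get averaged ranks).
ranks: |8|->11, |3|->4, |4|->6, |1|->1.5, |5|->8.5, |5|->8.5, |1|->1.5, |7|->10, |4|->6, |4|->6, |2|->3
Step 3: Attach original signs; sum ranks with positive sign and with negative sign.
W+ = 11 + 4 + 6 + 8.5 + 8.5 + 1.5 + 10 + 6 = 55.5
W- = 1.5 + 6 + 3 = 10.5
(Check: W+ + W- = 66 should equal n(n+1)/2 = 66.)
Step 4: Test statistic W = min(W+, W-) = 10.5.
Step 5: Ties in |d|, so use the tie-corrected normal approximation.
        E[W] = n(n+1)/4 = 11*12/4 = 33.
        Tie groups: |d|=1 (t=2), |d|=4 (t=3), |d|=5 (t=2); sum(t^3 - t) = 36.
        Var[W] = n(n+1)(2n+1)/24 - sum(t^3-t)/48 = 3036/24 - 36/48 = 125.75.
        z = (W - E[W]) / sqrt(Var[W]) = (10.5 - 33) / 11.2138 = -2.0065.
        Two-sided p = 2*Phi(z) = 0.044808.
Step 6: alpha = 0.1. reject H0.

W+ = 55.5, W- = 10.5, W = min = 10.5, p = 0.044808, reject H0.


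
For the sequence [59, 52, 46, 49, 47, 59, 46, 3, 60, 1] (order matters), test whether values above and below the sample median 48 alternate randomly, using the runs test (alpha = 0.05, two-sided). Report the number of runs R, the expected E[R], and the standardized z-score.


Step 1: Compute median = 48; label A = above, B = below.
Labels in order: AABABABBAB  (n_A = 5, n_B = 5)
Step 2: Count runs R = 8.
Step 3: Under H0 (random ordering), E[R] = 2*n_A*n_B/(n_A+n_B) + 1 = 2*5*5/10 + 1 = 6.0000.
        Var[R] = 2*n_A*n_B*(2*n_A*n_B - n_A - n_B) / ((n_A+n_B)^2 * (n_A+n_B-1)) = 2000/900 = 2.2222.
        SD[R] = 1.4907.
Step 4: Continuity-corrected z = (R - 0.5 - E[R]) / SD[R] = (8 - 0.5 - 6.0000) / 1.4907 = 1.0062.
Step 5: Two-sided p-value via normal approximation = 2*(1 - Phi(|z|)) = 0.314305.
Step 6: alpha = 0.05. fail to reject H0.

R = 8, z = 1.0062, p = 0.314305, fail to reject H0.


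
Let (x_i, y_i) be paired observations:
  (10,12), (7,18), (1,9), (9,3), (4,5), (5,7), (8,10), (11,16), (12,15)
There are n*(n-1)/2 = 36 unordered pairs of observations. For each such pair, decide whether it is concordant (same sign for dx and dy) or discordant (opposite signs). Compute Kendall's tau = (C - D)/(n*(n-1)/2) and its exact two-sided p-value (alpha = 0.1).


Step 1: Enumerate the 36 unordered pairs (i,j) with i<j and classify each by sign(x_j-x_i) * sign(y_j-y_i).
  (1,2):dx=-3,dy=+6->D; (1,3):dx=-9,dy=-3->C; (1,4):dx=-1,dy=-9->C; (1,5):dx=-6,dy=-7->C
  (1,6):dx=-5,dy=-5->C; (1,7):dx=-2,dy=-2->C; (1,8):dx=+1,dy=+4->C; (1,9):dx=+2,dy=+3->C
  (2,3):dx=-6,dy=-9->C; (2,4):dx=+2,dy=-15->D; (2,5):dx=-3,dy=-13->C; (2,6):dx=-2,dy=-11->C
  (2,7):dx=+1,dy=-8->D; (2,8):dx=+4,dy=-2->D; (2,9):dx=+5,dy=-3->D; (3,4):dx=+8,dy=-6->D
  (3,5):dx=+3,dy=-4->D; (3,6):dx=+4,dy=-2->D; (3,7):dx=+7,dy=+1->C; (3,8):dx=+10,dy=+7->C
  (3,9):dx=+11,dy=+6->C; (4,5):dx=-5,dy=+2->D; (4,6):dx=-4,dy=+4->D; (4,7):dx=-1,dy=+7->D
  (4,8):dx=+2,dy=+13->C; (4,9):dx=+3,dy=+12->C; (5,6):dx=+1,dy=+2->C; (5,7):dx=+4,dy=+5->C
  (5,8):dx=+7,dy=+11->C; (5,9):dx=+8,dy=+10->C; (6,7):dx=+3,dy=+3->C; (6,8):dx=+6,dy=+9->C
  (6,9):dx=+7,dy=+8->C; (7,8):dx=+3,dy=+6->C; (7,9):dx=+4,dy=+5->C; (8,9):dx=+1,dy=-1->D
Step 2: C = 24, D = 12, total pairs = 36.
Step 3: tau = (C - D)/(n(n-1)/2) = (24 - 12)/36 = 0.333333.
Step 4: Exact two-sided p-value (enumerate n! = 362880 permutations of y under H0): p = 0.259518.
Step 5: alpha = 0.1. fail to reject H0.

tau_b = 0.3333 (C=24, D=12), p = 0.259518, fail to reject H0.


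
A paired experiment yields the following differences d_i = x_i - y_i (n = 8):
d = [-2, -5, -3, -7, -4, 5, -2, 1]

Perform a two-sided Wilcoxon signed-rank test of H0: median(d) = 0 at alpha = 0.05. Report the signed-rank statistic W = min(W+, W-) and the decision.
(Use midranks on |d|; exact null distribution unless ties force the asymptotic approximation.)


Step 1: Drop any zero differences (none here) and take |d_i|.
|d| = [2, 5, 3, 7, 4, 5, 2, 1]
Step 2: Midrank |d_i| (ties get averaged ranks).
ranks: |2|->2.5, |5|->6.5, |3|->4, |7|->8, |4|->5, |5|->6.5, |2|->2.5, |1|->1
Step 3: Attach original signs; sum ranks with positive sign and with negative sign.
W+ = 6.5 + 1 = 7.5
W- = 2.5 + 6.5 + 4 + 8 + 5 + 2.5 = 28.5
(Check: W+ + W- = 36 should equal n(n+1)/2 = 36.)
Step 4: Test statistic W = min(W+, W-) = 7.5.
Step 5: Ties in |d|, so use the tie-corrected normal approximation.
        E[W] = n(n+1)/4 = 8*9/4 = 18.
        Tie groups: |d|=2 (t=2), |d|=5 (t=2); sum(t^3 - t) = 12.
        Var[W] = n(n+1)(2n+1)/24 - sum(t^3-t)/48 = 1224/24 - 12/48 = 50.75.
        z = (W - E[W]) / sqrt(Var[W]) = (7.5 - 18) / 7.1239 = -1.4739.
        Two-sided p = 2*Phi(z) = 0.140506.
Step 6: alpha = 0.05. fail to reject H0.

W+ = 7.5, W- = 28.5, W = min = 7.5, p = 0.140506, fail to reject H0.


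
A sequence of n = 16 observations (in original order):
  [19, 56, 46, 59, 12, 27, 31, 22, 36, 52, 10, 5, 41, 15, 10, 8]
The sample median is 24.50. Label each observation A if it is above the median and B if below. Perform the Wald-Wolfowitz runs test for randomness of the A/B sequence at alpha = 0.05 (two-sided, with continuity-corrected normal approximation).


Step 1: Compute median = 24.50; label A = above, B = below.
Labels in order: BAAABAABAABBABBB  (n_A = 8, n_B = 8)
Step 2: Count runs R = 9.
Step 3: Under H0 (random ordering), E[R] = 2*n_A*n_B/(n_A+n_B) + 1 = 2*8*8/16 + 1 = 9.0000.
        Var[R] = 2*n_A*n_B*(2*n_A*n_B - n_A - n_B) / ((n_A+n_B)^2 * (n_A+n_B-1)) = 14336/3840 = 3.7333.
        SD[R] = 1.9322.
Step 4: R = E[R], so z = 0 with no continuity correction.
Step 5: Two-sided p-value via normal approximation = 2*(1 - Phi(|z|)) = 1.000000.
Step 6: alpha = 0.05. fail to reject H0.

R = 9, z = 0.0000, p = 1.000000, fail to reject H0.


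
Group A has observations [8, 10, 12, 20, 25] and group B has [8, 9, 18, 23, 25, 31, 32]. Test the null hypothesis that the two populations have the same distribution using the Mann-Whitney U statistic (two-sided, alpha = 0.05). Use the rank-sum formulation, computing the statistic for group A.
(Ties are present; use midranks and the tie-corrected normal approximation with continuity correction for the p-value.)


Step 1: Combine and sort all 12 observations; assign midranks.
sorted (value, group): (8,X), (8,Y), (9,Y), (10,X), (12,X), (18,Y), (20,X), (23,Y), (25,X), (25,Y), (31,Y), (32,Y)
ranks: 8->1.5, 8->1.5, 9->3, 10->4, 12->5, 18->6, 20->7, 23->8, 25->9.5, 25->9.5, 31->11, 32->12
Step 2: Rank sum for X: R1 = 1.5 + 4 + 5 + 7 + 9.5 = 27.
Step 3: U_X = R1 - n1(n1+1)/2 = 27 - 5*6/2 = 27 - 15 = 12.
       U_Y = n1*n2 - U_X = 35 - 12 = 23.
Step 4: Ties are present, so use the tie-corrected normal approximation (with continuity correction) for the p-value.
Step 5: p-value = 0.415157; compare to alpha = 0.05. fail to reject H0.

U_X = 12, p = 0.415157, fail to reject H0 at alpha = 0.05.


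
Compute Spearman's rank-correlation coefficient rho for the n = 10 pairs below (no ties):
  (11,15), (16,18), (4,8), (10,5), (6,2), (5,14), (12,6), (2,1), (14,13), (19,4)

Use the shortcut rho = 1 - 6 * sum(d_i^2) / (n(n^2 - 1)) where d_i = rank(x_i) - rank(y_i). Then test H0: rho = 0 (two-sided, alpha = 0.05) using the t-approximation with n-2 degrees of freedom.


Step 1: Rank x and y separately (midranks; no ties here).
rank(x): 11->6, 16->9, 4->2, 10->5, 6->4, 5->3, 12->7, 2->1, 14->8, 19->10
rank(y): 15->9, 18->10, 8->6, 5->4, 2->2, 14->8, 6->5, 1->1, 13->7, 4->3
Step 2: d_i = R_x(i) - R_y(i); compute d_i^2.
  (6-9)^2=9, (9-10)^2=1, (2-6)^2=16, (5-4)^2=1, (4-2)^2=4, (3-8)^2=25, (7-5)^2=4, (1-1)^2=0, (8-7)^2=1, (10-3)^2=49
sum(d^2) = 110.
Step 3: rho = 1 - 6*110 / (10*(10^2 - 1)) = 1 - 660/990 = 0.333333.
Step 4: Under H0, t = rho * sqrt((n-2)/(1-rho^2)) = 1.0000 ~ t(8).
Step 5: Two-sided p-value from the t-distribution with 8 df = 0.346594.
Step 6: alpha = 0.05. fail to reject H0.

rho = 0.3333, p = 0.346594, fail to reject H0 at alpha = 0.05.


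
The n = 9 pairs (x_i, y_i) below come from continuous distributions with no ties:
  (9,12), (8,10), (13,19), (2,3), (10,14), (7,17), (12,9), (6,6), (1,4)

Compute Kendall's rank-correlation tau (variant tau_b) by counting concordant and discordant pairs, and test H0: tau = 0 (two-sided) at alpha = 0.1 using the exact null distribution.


Step 1: Enumerate the 36 unordered pairs (i,j) with i<j and classify each by sign(x_j-x_i) * sign(y_j-y_i).
  (1,2):dx=-1,dy=-2->C; (1,3):dx=+4,dy=+7->C; (1,4):dx=-7,dy=-9->C; (1,5):dx=+1,dy=+2->C
  (1,6):dx=-2,dy=+5->D; (1,7):dx=+3,dy=-3->D; (1,8):dx=-3,dy=-6->C; (1,9):dx=-8,dy=-8->C
  (2,3):dx=+5,dy=+9->C; (2,4):dx=-6,dy=-7->C; (2,5):dx=+2,dy=+4->C; (2,6):dx=-1,dy=+7->D
  (2,7):dx=+4,dy=-1->D; (2,8):dx=-2,dy=-4->C; (2,9):dx=-7,dy=-6->C; (3,4):dx=-11,dy=-16->C
  (3,5):dx=-3,dy=-5->C; (3,6):dx=-6,dy=-2->C; (3,7):dx=-1,dy=-10->C; (3,8):dx=-7,dy=-13->C
  (3,9):dx=-12,dy=-15->C; (4,5):dx=+8,dy=+11->C; (4,6):dx=+5,dy=+14->C; (4,7):dx=+10,dy=+6->C
  (4,8):dx=+4,dy=+3->C; (4,9):dx=-1,dy=+1->D; (5,6):dx=-3,dy=+3->D; (5,7):dx=+2,dy=-5->D
  (5,8):dx=-4,dy=-8->C; (5,9):dx=-9,dy=-10->C; (6,7):dx=+5,dy=-8->D; (6,8):dx=-1,dy=-11->C
  (6,9):dx=-6,dy=-13->C; (7,8):dx=-6,dy=-3->C; (7,9):dx=-11,dy=-5->C; (8,9):dx=-5,dy=-2->C
Step 2: C = 28, D = 8, total pairs = 36.
Step 3: tau = (C - D)/(n(n-1)/2) = (28 - 8)/36 = 0.555556.
Step 4: Exact two-sided p-value (enumerate n! = 362880 permutations of y under H0): p = 0.044615.
Step 5: alpha = 0.1. reject H0.

tau_b = 0.5556 (C=28, D=8), p = 0.044615, reject H0.


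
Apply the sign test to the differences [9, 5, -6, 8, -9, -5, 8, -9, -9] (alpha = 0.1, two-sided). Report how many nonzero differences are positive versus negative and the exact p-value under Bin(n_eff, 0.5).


Step 1: Discard zero differences. Original n = 9; n_eff = number of nonzero differences = 9.
Nonzero differences (with sign): +9, +5, -6, +8, -9, -5, +8, -9, -9
Step 2: Count signs: positive = 4, negative = 5.
Step 3: Under H0: P(positive) = 0.5, so the number of positives S ~ Bin(9, 0.5).
Step 4: Two-sided exact p-value = sum of Bin(9,0.5) probabilities at or below the observed probability = 1.000000.
Step 5: alpha = 0.1. fail to reject H0.

n_eff = 9, pos = 4, neg = 5, p = 1.000000, fail to reject H0.


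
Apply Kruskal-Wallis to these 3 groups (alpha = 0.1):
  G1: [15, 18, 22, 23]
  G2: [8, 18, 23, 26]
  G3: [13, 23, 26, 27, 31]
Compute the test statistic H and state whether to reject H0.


Step 1: Combine all N = 13 observations and assign midranks.
sorted (value, group, rank): (8,G2,1), (13,G3,2), (15,G1,3), (18,G1,4.5), (18,G2,4.5), (22,G1,6), (23,G1,8), (23,G2,8), (23,G3,8), (26,G2,10.5), (26,G3,10.5), (27,G3,12), (31,G3,13)
Step 2: Sum ranks within each group.
R_1 = 21.5 (n_1 = 4)
R_2 = 24 (n_2 = 4)
R_3 = 45.5 (n_3 = 5)
Step 3: H = 12/(N(N+1)) * sum(R_i^2/n_i) - 3(N+1)
     = 12/(13*14) * (21.5^2/4 + 24^2/4 + 45.5^2/5) - 3*14
     = 0.065934 * 673.612 - 42
     = 2.414011.
Step 4: Ties present; correction factor C = 1 - 36/(13^3 - 13) = 0.983516. Corrected H = 2.414011 / 0.983516 = 2.454469.
Step 5: Under H0, H ~ chi^2(2); p-value = 0.293102.
Step 6: alpha = 0.1. fail to reject H0.

H = 2.4545, df = 2, p = 0.293102, fail to reject H0.


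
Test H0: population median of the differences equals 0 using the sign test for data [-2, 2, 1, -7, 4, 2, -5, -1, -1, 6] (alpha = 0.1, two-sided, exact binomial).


Step 1: Discard zero differences. Original n = 10; n_eff = number of nonzero differences = 10.
Nonzero differences (with sign): -2, +2, +1, -7, +4, +2, -5, -1, -1, +6
Step 2: Count signs: positive = 5, negative = 5.
Step 3: Under H0: P(positive) = 0.5, so the number of positives S ~ Bin(10, 0.5).
Step 4: Two-sided exact p-value = sum of Bin(10,0.5) probabilities at or below the observed probability = 1.000000.
Step 5: alpha = 0.1. fail to reject H0.

n_eff = 10, pos = 5, neg = 5, p = 1.000000, fail to reject H0.


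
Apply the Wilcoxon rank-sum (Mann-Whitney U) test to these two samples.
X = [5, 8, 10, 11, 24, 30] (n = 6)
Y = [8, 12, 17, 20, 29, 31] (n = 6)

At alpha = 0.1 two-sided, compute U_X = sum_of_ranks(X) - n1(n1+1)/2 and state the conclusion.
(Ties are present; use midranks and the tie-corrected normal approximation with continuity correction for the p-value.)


Step 1: Combine and sort all 12 observations; assign midranks.
sorted (value, group): (5,X), (8,X), (8,Y), (10,X), (11,X), (12,Y), (17,Y), (20,Y), (24,X), (29,Y), (30,X), (31,Y)
ranks: 5->1, 8->2.5, 8->2.5, 10->4, 11->5, 12->6, 17->7, 20->8, 24->9, 29->10, 30->11, 31->12
Step 2: Rank sum for X: R1 = 1 + 2.5 + 4 + 5 + 9 + 11 = 32.5.
Step 3: U_X = R1 - n1(n1+1)/2 = 32.5 - 6*7/2 = 32.5 - 21 = 11.5.
       U_Y = n1*n2 - U_X = 36 - 11.5 = 24.5.
Step 4: Ties are present, so use the tie-corrected normal approximation (with continuity correction) for the p-value.
Step 5: p-value = 0.335822; compare to alpha = 0.1. fail to reject H0.

U_X = 11.5, p = 0.335822, fail to reject H0 at alpha = 0.1.


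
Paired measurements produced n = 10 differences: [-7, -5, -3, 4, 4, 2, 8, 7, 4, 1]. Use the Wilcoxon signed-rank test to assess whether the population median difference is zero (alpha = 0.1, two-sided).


Step 1: Drop any zero differences (none here) and take |d_i|.
|d| = [7, 5, 3, 4, 4, 2, 8, 7, 4, 1]
Step 2: Midrank |d_i| (ties get averaged ranks).
ranks: |7|->8.5, |5|->7, |3|->3, |4|->5, |4|->5, |2|->2, |8|->10, |7|->8.5, |4|->5, |1|->1
Step 3: Attach original signs; sum ranks with positive sign and with negative sign.
W+ = 5 + 5 + 2 + 10 + 8.5 + 5 + 1 = 36.5
W- = 8.5 + 7 + 3 = 18.5
(Check: W+ + W- = 55 should equal n(n+1)/2 = 55.)
Step 4: Test statistic W = min(W+, W-) = 18.5.
Step 5: Ties in |d|, so use the tie-corrected normal approximation.
        E[W] = n(n+1)/4 = 10*11/4 = 27.5.
        Tie groups: |d|=4 (t=3), |d|=7 (t=2); sum(t^3 - t) = 30.
        Var[W] = n(n+1)(2n+1)/24 - sum(t^3-t)/48 = 2310/24 - 30/48 = 95.625.
        z = (W - E[W]) / sqrt(Var[W]) = (18.5 - 27.5) / 9.7788 = -0.9204.
        Two-sided p = 2*Phi(z) = 0.357386.
Step 6: alpha = 0.1. fail to reject H0.

W+ = 36.5, W- = 18.5, W = min = 18.5, p = 0.357386, fail to reject H0.


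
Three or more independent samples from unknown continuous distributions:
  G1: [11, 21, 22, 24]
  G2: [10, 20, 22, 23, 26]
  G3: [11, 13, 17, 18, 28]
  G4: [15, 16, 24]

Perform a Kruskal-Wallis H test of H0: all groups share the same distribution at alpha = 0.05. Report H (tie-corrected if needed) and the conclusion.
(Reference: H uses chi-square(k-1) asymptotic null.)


Step 1: Combine all N = 17 observations and assign midranks.
sorted (value, group, rank): (10,G2,1), (11,G1,2.5), (11,G3,2.5), (13,G3,4), (15,G4,5), (16,G4,6), (17,G3,7), (18,G3,8), (20,G2,9), (21,G1,10), (22,G1,11.5), (22,G2,11.5), (23,G2,13), (24,G1,14.5), (24,G4,14.5), (26,G2,16), (28,G3,17)
Step 2: Sum ranks within each group.
R_1 = 38.5 (n_1 = 4)
R_2 = 50.5 (n_2 = 5)
R_3 = 38.5 (n_3 = 5)
R_4 = 25.5 (n_4 = 3)
Step 3: H = 12/(N(N+1)) * sum(R_i^2/n_i) - 3(N+1)
     = 12/(17*18) * (38.5^2/4 + 50.5^2/5 + 38.5^2/5 + 25.5^2/3) - 3*18
     = 0.039216 * 1393.81 - 54
     = 0.659314.
Step 4: Ties present; correction factor C = 1 - 18/(17^3 - 17) = 0.996324. Corrected H = 0.659314 / 0.996324 = 0.661747.
Step 5: Under H0, H ~ chi^2(3); p-value = 0.882162.
Step 6: alpha = 0.05. fail to reject H0.

H = 0.6617, df = 3, p = 0.882162, fail to reject H0.


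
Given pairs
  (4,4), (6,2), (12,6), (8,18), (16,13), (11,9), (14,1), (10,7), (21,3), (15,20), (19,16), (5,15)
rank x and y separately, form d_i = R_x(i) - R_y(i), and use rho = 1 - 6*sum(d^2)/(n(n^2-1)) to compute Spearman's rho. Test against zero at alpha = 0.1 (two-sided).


Step 1: Rank x and y separately (midranks; no ties here).
rank(x): 4->1, 6->3, 12->7, 8->4, 16->10, 11->6, 14->8, 10->5, 21->12, 15->9, 19->11, 5->2
rank(y): 4->4, 2->2, 6->5, 18->11, 13->8, 9->7, 1->1, 7->6, 3->3, 20->12, 16->10, 15->9
Step 2: d_i = R_x(i) - R_y(i); compute d_i^2.
  (1-4)^2=9, (3-2)^2=1, (7-5)^2=4, (4-11)^2=49, (10-8)^2=4, (6-7)^2=1, (8-1)^2=49, (5-6)^2=1, (12-3)^2=81, (9-12)^2=9, (11-10)^2=1, (2-9)^2=49
sum(d^2) = 258.
Step 3: rho = 1 - 6*258 / (12*(12^2 - 1)) = 1 - 1548/1716 = 0.097902.
Step 4: Under H0, t = rho * sqrt((n-2)/(1-rho^2)) = 0.3111 ~ t(10).
Step 5: Two-sided p-value from the t-distribution with 10 df = 0.762122.
Step 6: alpha = 0.1. fail to reject H0.

rho = 0.0979, p = 0.762122, fail to reject H0 at alpha = 0.1.


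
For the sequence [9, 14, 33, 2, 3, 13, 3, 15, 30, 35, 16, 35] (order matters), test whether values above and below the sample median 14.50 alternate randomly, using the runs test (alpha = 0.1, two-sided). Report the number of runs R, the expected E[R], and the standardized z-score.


Step 1: Compute median = 14.50; label A = above, B = below.
Labels in order: BBABBBBAAAAA  (n_A = 6, n_B = 6)
Step 2: Count runs R = 4.
Step 3: Under H0 (random ordering), E[R] = 2*n_A*n_B/(n_A+n_B) + 1 = 2*6*6/12 + 1 = 7.0000.
        Var[R] = 2*n_A*n_B*(2*n_A*n_B - n_A - n_B) / ((n_A+n_B)^2 * (n_A+n_B-1)) = 4320/1584 = 2.7273.
        SD[R] = 1.6514.
Step 4: Continuity-corrected z = (R + 0.5 - E[R]) / SD[R] = (4 + 0.5 - 7.0000) / 1.6514 = -1.5138.
Step 5: Two-sided p-value via normal approximation = 2*(1 - Phi(|z|)) = 0.130070.
Step 6: alpha = 0.1. fail to reject H0.

R = 4, z = -1.5138, p = 0.130070, fail to reject H0.


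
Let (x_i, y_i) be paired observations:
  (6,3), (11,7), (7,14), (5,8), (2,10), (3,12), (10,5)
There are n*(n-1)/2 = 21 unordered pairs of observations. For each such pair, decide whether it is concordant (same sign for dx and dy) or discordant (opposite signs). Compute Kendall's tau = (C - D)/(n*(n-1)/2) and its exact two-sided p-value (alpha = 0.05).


Step 1: Enumerate the 21 unordered pairs (i,j) with i<j and classify each by sign(x_j-x_i) * sign(y_j-y_i).
  (1,2):dx=+5,dy=+4->C; (1,3):dx=+1,dy=+11->C; (1,4):dx=-1,dy=+5->D; (1,5):dx=-4,dy=+7->D
  (1,6):dx=-3,dy=+9->D; (1,7):dx=+4,dy=+2->C; (2,3):dx=-4,dy=+7->D; (2,4):dx=-6,dy=+1->D
  (2,5):dx=-9,dy=+3->D; (2,6):dx=-8,dy=+5->D; (2,7):dx=-1,dy=-2->C; (3,4):dx=-2,dy=-6->C
  (3,5):dx=-5,dy=-4->C; (3,6):dx=-4,dy=-2->C; (3,7):dx=+3,dy=-9->D; (4,5):dx=-3,dy=+2->D
  (4,6):dx=-2,dy=+4->D; (4,7):dx=+5,dy=-3->D; (5,6):dx=+1,dy=+2->C; (5,7):dx=+8,dy=-5->D
  (6,7):dx=+7,dy=-7->D
Step 2: C = 8, D = 13, total pairs = 21.
Step 3: tau = (C - D)/(n(n-1)/2) = (8 - 13)/21 = -0.238095.
Step 4: Exact two-sided p-value (enumerate n! = 5040 permutations of y under H0): p = 0.561905.
Step 5: alpha = 0.05. fail to reject H0.

tau_b = -0.2381 (C=8, D=13), p = 0.561905, fail to reject H0.
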